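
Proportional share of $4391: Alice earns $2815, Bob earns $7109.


Total income = 2815 + 7109 = $9924
Alice: $4391 × 2815/9924 = $1245.53
Bob: $4391 × 7109/9924 = $3145.47
= Alice: $1245.53, Bob: $3145.47

Alice: $1245.53, Bob: $3145.47


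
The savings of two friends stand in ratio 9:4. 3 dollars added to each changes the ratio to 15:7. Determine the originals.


Let A = 9k, B = 4k.
(9k + 3) / (4k + 3) = 15/7
Cross-multiply: 7(9k + 3) = 15(4k + 3)
63k + 21 = 60k + 45
63k - 60k = 45 - 21
3k = 24
k = 24/3 = 8
A = 9×8 = 72, B = 4×8 = 32
= A = 72, B = 32

A = 72, B = 32


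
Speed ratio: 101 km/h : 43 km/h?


Ratio = 101:43
GCD = 1
Simplified = 101:43
Time ratio (same distance) = 43:101
Speed ratio = 101:43

101:43


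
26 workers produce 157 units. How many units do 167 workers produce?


Direct proportion: y/x = constant
k = 157/26 ≈ 6.0385
y₂ = k × 167 = 157 × 167 / 26 = 26219/26
≈ 1008.42

1008.42


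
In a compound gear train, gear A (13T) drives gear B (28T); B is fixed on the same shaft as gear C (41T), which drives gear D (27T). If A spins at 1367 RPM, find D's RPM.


Stage 1: RPM_B = RPM_A × t_A/t_B = 1367 × 13/28 = 17771/28 ≈ 634.68
B and C share a shaft → RPM_C = RPM_B
Stage 2: RPM_D = RPM_C × t_C/t_D = RPM_A × (t_A×t_C)/(t_B×t_D)
Overall ratio = (13×41)/(28×27) = 533/756
RPM_D = 1367 × 533/756 = 728611/756
≈ 963.77 RPM

963.77 RPM


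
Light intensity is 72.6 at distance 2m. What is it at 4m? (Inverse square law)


I₁d₁² = I₂d₂²
I₂ = I₁ × (d₁/d₂)²
= 72.6 × (2/4)²
= 72.6 × 4/16
= 290.4/16
= 18.1500

18.1500


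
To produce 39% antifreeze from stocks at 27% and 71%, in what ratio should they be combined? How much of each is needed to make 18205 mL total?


Let x parts of 27% mix with y parts of 71%.
27x + 71y = 39(x + y)
27x + 71y = 39x + 39y
x(27 - 39) = y(39 - 71)
x/y = (71 - 39)/(39 - 27) = 32/12
Simplify: 8:3
Total parts = 11; one part = 18205/11 = 1655.00 mL
27% solution: 8×1655.00 = 13240.00 mL
71% solution: 3×1655.00 = 4965.00 mL
= ratio 8:3; 13240.00 mL and 4965.00 mL

ratio 8:3; 13240.00 mL and 4965.00 mL


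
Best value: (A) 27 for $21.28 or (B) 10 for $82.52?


Deal A: $21.28/27 = $0.7881/unit
Deal B: $82.52/10 = $8.2520/unit
A is cheaper per unit
= Deal A

Deal A


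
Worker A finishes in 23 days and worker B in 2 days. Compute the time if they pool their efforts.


Rate of A = 1/23 per day
Rate of B = 1/2 per day
Combined rate = 1/23 + 1/2 = 25/46 ≈ 0.5435 per day
Days = 1 / combined rate = 46/25
= 1.84 days

1.84 days


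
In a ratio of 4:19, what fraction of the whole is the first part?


Total parts = 4 + 19 = 23
First part: 4/23 = 4/23
= 4/23

4/23


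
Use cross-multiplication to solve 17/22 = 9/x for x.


Cross multiply: 17 × x = 22 × 9
17x = 198
x = 198 / 17
= 11.65

11.65


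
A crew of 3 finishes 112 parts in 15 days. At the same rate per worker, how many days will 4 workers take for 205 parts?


Days ∝ work / workers, so d₂ = d₁ × (m₁/m₂) × (w₂/w₁)
Workers factor (inverse): 3/4 = 0.7500
Work factor (direct): 205/112 ≈ 1.8304
d₂ = 15 × 3/4 × 205/112 = (15 × 3 × 205) / (4 × 112) = 9225/448
≈ 20.59 days

20.59 days


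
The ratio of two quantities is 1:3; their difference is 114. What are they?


Let A = 1k, B = 3k.
3k - 1k = 114
2k = 114 → k = 114/2 = 57
A = 1×57 = 57, B = 3×57 = 171
= A = 57, B = 171

A = 57, B = 171


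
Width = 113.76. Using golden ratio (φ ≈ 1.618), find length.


φ = (1 + √5) / 2 ≈ 1.618
Length = width × φ = 113.76 × 1.618 = 184.06368
≈ 184.06

184.06


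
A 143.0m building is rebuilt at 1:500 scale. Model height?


Model size = real / scale
= 143.0 / 500
= 0.2860 m

0.2860 m


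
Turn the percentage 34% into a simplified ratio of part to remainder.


34% means 34 parts out of 100; remainder = 66
Part : remainder = 34:66
GCD = 2
= 17:33

17:33


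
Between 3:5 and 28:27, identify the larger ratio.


3/5 = 0.6000
28/27 = 1.0370
0.6000 < 1.0370, so 3:5 is less
= 28:27

28:27


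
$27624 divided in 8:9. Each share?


Total parts = 8 + 9 = 17
Part 1: 27624 × 8/17 = 12999.53
Part 2: 27624 × 9/17 = 14624.47
= Part 1: $12999.53, Part 2: $14624.47

Part 1: $12999.53, Part 2: $14624.47


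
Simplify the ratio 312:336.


GCD(312, 336) = 24
312/24 : 336/24
= 13:14

13:14


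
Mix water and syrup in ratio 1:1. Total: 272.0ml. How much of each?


Total parts = 1 + 1 = 2
water: 272.0 × 1/2 = 136.0ml
syrup: 272.0 × 1/2 = 136.0ml
= 136.0ml and 136.0ml

136.0ml and 136.0ml


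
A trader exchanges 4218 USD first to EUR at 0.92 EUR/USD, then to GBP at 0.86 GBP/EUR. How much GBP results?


Step 1: 4218 USD × 0.92 = 3880.56 EUR
Step 2: 3880.56 EUR × 0.86 = 3337.28 GBP
Implied rate USD→GBP = 0.92 × 0.86 = 0.7912
= 3337.28 GBP

3337.28 GBP


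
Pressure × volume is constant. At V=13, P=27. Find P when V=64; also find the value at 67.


Inverse proportion: x × y = constant
k = 13 × 27 = 351
At x=64: k/64 = 5.48
At x=67: k/67 = 5.24
= 5.48 and 5.24

5.48 and 5.24


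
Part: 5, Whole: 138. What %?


Percentage = (part / whole) × 100
= (5 / 138) × 100
≈ 3.62%

3.62%


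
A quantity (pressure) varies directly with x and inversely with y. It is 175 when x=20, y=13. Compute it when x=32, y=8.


z = k·x/y
Solve for k using the known point: k = z·y/x = 175×13/20 = 2275/20 = 113.7500
Now evaluate at x=32, y=8:
z = k × 32 / 8 = (2275 × 32) / (20 × 8) = 72800/160
= 455.0000

455.0000


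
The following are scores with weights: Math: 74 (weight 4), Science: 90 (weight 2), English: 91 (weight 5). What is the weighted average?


Numerator = 74×4 + 90×2 + 91×5
= 296 + 180 + 455
= 931
Total weight = 11
Weighted avg = 931/11
= 84.64

84.64


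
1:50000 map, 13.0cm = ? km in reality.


Real distance = map distance × scale
= 13.0cm × 50000
= 650000 cm = 6500.0 m
= 6.500 km

6.500 km


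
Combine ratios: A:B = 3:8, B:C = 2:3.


Match B: multiply A:B by 2 → 6:16
Multiply B:C by 8 → 16:24
Combined: 6:16:24
GCD = 2
= 3:8:12

3:8:12


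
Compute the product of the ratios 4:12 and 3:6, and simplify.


Compound ratio = (4×3) : (12×6)
= 12:72
GCD = 12
= 1:6

1:6


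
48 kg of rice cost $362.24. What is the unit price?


Unit rate = total / quantity
= 362.24 / 48
= $7.55 per unit

$7.55 per unit


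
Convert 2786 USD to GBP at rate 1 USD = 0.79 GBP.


Amount × rate = 2786 × 0.79
= 2200.94 GBP

2200.94 GBP


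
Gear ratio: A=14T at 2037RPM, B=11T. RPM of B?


Gear ratio = 14:11 = 14:11
RPM_B = RPM_A × (teeth_A / teeth_B)
= 2037 × (14/11)
= 2592.5 RPM

2592.5 RPM


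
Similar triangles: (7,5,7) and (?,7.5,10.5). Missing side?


Scale factor = 7.5/5 = 1.5
Missing side = 7 × 1.5
= 10.5

10.5


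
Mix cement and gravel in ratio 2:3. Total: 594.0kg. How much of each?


Total parts = 2 + 3 = 5
cement: 594.0 × 2/5 = 237.6kg
gravel: 594.0 × 3/5 = 356.4kg
= 237.6kg and 356.4kg

237.6kg and 356.4kg


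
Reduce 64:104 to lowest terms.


GCD(64, 104) = 8
64/8 : 104/8
= 8:13

8:13


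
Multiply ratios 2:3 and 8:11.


Compound ratio = (2×8) : (3×11)
= 16:33
GCD = 1
= 16:33

16:33


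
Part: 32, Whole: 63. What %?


Percentage = (part / whole) × 100
= (32 / 63) × 100
≈ 50.79%

50.79%


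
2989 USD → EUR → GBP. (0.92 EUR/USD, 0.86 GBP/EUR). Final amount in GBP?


Step 1: 2989 USD × 0.92 = 2749.88 EUR
Step 2: 2749.88 EUR × 0.86 = 2364.90 GBP
Implied rate USD→GBP = 0.92 × 0.86 = 0.7912
= 2364.90 GBP

2364.90 GBP


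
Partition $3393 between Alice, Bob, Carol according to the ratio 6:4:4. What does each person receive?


Total parts = 6 + 4 + 4 = 14
Alice: 3393 × 6/14 = 1454.14
Bob: 3393 × 4/14 = 969.43
Carol: 3393 × 4/14 = 969.43
= Alice: $1454.14, Bob: $969.43, Carol: $969.43

Alice: $1454.14, Bob: $969.43, Carol: $969.43


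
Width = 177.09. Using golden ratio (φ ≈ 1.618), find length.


φ = (1 + √5) / 2 ≈ 1.618
Length = width × φ = 177.09 × 1.618 = 286.53162
≈ 286.53

286.53


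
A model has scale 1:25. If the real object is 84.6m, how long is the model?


Model size = real / scale
= 84.6 / 25
= 3.3840 m

3.3840 m


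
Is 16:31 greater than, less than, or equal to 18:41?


16/31 = 0.5161
18/41 = 0.4390
0.5161 > 0.4390, so 16:31 is greater
= greater than

greater than


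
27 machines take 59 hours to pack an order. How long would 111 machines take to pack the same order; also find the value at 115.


Inverse proportion: x × y = constant
k = 27 × 59 = 1593
At x=111: k/111 = 14.35
At x=115: k/115 = 13.85
= 14.35 and 13.85

14.35 and 13.85


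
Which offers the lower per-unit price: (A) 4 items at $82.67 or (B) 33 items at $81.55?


Deal A: $82.67/4 = $20.6675/unit
Deal B: $81.55/33 = $2.4712/unit
B is cheaper per unit
= Deal B

Deal B


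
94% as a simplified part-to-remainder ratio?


94% means 94 parts out of 100; remainder = 6
Part : remainder = 94:6
GCD = 2
= 47:3

47:3


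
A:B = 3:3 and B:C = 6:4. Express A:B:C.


Match B: multiply A:B by 6 → 18:18
Multiply B:C by 3 → 18:12
Combined: 18:18:12
GCD = 6
= 3:3:2

3:3:2


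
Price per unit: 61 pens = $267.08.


Unit rate = total / quantity
= 267.08 / 61
= $4.38 per unit

$4.38 per unit


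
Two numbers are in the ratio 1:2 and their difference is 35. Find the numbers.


Let A = 1k, B = 2k.
2k - 1k = 35
1k = 35 → k = 35/1 = 35
A = 1×35 = 35, B = 2×35 = 70
= A = 35, B = 70

A = 35, B = 70


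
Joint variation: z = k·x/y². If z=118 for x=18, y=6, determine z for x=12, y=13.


z = k·x/y²
Solve for k using the known point: k = z·y²/x = 118×36/18 = 4248/18 = 236.0000
Now evaluate at x=12, y=13:
z = k × 12 / 169 = (4248 × 12) / (18 × 169) = 50976/3042
≈ 16.7574

16.7574


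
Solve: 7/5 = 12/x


Cross multiply: 7 × x = 5 × 12
7x = 60
x = 60 / 7
= 8.57

8.57


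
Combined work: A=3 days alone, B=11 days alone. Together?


Rate of A = 1/3 per day
Rate of B = 1/11 per day
Combined rate = 1/3 + 1/11 = 14/33 ≈ 0.4242 per day
Days = 1 / combined rate = 33/14
≈ 2.36 days

2.36 days


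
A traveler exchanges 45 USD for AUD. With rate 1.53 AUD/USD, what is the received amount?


Amount × rate = 45 × 1.53
= 68.85 AUD

68.85 AUD


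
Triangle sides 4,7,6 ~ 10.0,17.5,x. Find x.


Scale factor = 10.0/4 = 2.5
Missing side = 6 × 2.5
= 15.0

15.0


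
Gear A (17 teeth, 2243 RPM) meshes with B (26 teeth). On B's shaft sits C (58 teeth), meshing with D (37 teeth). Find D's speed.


Stage 1: RPM_B = RPM_A × t_A/t_B = 2243 × 17/26 = 38131/26 ≈ 1466.58
B and C share a shaft → RPM_C = RPM_B
Stage 2: RPM_D = RPM_C × t_C/t_D = RPM_A × (t_A×t_C)/(t_B×t_D)
Overall ratio = (17×58)/(26×37) = 986/962
RPM_D = 2243 × 986/962 = 2211598/962
≈ 2298.96 RPM

2298.96 RPM


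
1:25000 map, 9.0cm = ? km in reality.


Real distance = map distance × scale
= 9.0cm × 25000
= 225000 cm = 2250.0 m
= 2.250 km

2.250 km


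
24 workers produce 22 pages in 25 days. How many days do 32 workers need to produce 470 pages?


Days ∝ work / workers, so d₂ = d₁ × (m₁/m₂) × (w₂/w₁)
Workers factor (inverse): 24/32 = 0.7500
Work factor (direct): 470/22 ≈ 21.3636
d₂ = 25 × 24/32 × 470/22 = (25 × 24 × 470) / (32 × 22) = 282000/704
≈ 400.57 days

400.57 days


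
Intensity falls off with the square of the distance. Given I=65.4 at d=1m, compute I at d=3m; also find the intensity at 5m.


I₁d₁² = I₂d₂²
I at 3m = 65.4 × (1/3)² = 65.4 × 1/9 = 65.4/9 ≈ 7.2667
I at 5m = 65.4 × (1/5)² = 65.4 × 1/25 = 65.4/25 = 2.6160
= 7.2667 and 2.6160

7.2667 and 2.6160


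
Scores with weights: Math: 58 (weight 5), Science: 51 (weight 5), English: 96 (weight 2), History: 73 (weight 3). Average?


Numerator = 58×5 + 51×5 + 96×2 + 73×3
= 290 + 255 + 192 + 219
= 956
Total weight = 15
Weighted avg = 956/15
= 63.73

63.73


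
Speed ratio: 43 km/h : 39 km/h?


Ratio = 43:39
GCD = 1
Simplified = 43:39
Time ratio (same distance) = 39:43
Speed ratio = 43:39

43:39


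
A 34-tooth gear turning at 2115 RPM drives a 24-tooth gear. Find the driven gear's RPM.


Gear ratio = 34:24 = 17:12
RPM_B = RPM_A × (teeth_A / teeth_B)
= 2115 × (34/24)
= 2996.3 RPM

2996.3 RPM


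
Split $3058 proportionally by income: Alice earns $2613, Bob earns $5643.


Total income = 2613 + 5643 = $8256
Alice: $3058 × 2613/8256 = $967.85
Bob: $3058 × 5643/8256 = $2090.15
= Alice: $967.85, Bob: $2090.15

Alice: $967.85, Bob: $2090.15


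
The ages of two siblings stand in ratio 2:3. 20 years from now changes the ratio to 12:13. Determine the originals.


Let A = 2k, B = 3k.
(2k + 20) / (3k + 20) = 12/13
Cross-multiply: 13(2k + 20) = 12(3k + 20)
26k + 260 = 36k + 240
26k - 36k = 240 - 260
-10k = -20
k = -20/-10 = 2
A = 2×2 = 4, B = 3×2 = 6
= A = 4, B = 6

A = 4, B = 6


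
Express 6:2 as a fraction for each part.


Total parts = 6 + 2 = 8
First part: 6/8 = 3/4
Second part: 2/8 = 1/4
= 3/4 and 1/4

3/4 and 1/4


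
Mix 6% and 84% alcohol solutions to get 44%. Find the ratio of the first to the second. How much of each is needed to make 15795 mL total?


Let x parts of 6% mix with y parts of 84%.
6x + 84y = 44(x + y)
6x + 84y = 44x + 44y
x(6 - 44) = y(44 - 84)
x/y = (84 - 44)/(44 - 6) = 40/38
Simplify: 20:19
Total parts = 39; one part = 15795/39 = 405.00 mL
6% solution: 20×405.00 = 8100.00 mL
84% solution: 19×405.00 = 7695.00 mL
= ratio 20:19; 8100.00 mL and 7695.00 mL

ratio 20:19; 8100.00 mL and 7695.00 mL


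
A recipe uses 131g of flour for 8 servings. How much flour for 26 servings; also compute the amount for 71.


Direct proportion: y/x = constant
k = 131/8 = 16.3750
y at x=26: k × 26 = 131 × 26 / 8 = 3406/8 = 425.75
y at x=71: k × 71 = 131 × 71 / 8 = 9301/8 ≈ 1162.63
= 425.75 and 1162.63

425.75 and 1162.63


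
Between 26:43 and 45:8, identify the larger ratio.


26/43 = 0.6047
45/8 = 5.6250
0.6047 < 5.6250, so 26:43 is less
= 45:8

45:8


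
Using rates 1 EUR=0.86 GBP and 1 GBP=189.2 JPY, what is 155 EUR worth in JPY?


Step 1: 155 EUR × 0.86 = 133.30 GBP
Step 2: 133.30 GBP × 189.2 = 25220.36 JPY
Implied rate EUR→JPY = 0.86 × 189.2 = 162.7120
= 25220.36 JPY

25220.36 JPY


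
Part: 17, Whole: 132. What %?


Percentage = (part / whole) × 100
= (17 / 132) × 100
≈ 12.88%

12.88%


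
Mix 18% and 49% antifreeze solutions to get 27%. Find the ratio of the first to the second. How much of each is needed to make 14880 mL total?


Let x parts of 18% mix with y parts of 49%.
18x + 49y = 27(x + y)
18x + 49y = 27x + 27y
x(18 - 27) = y(27 - 49)
x/y = (49 - 27)/(27 - 18) = 22/9
Simplify: 22:9
Total parts = 31; one part = 14880/31 = 480.00 mL
18% solution: 22×480.00 = 10560.00 mL
49% solution: 9×480.00 = 4320.00 mL
= ratio 22:9; 10560.00 mL and 4320.00 mL

ratio 22:9; 10560.00 mL and 4320.00 mL


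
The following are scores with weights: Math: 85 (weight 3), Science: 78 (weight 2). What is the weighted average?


Numerator = 85×3 + 78×2
= 255 + 156
= 411
Total weight = 5
Weighted avg = 411/5
= 82.20

82.20


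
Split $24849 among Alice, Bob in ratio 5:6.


Total parts = 5 + 6 = 11
Alice: 24849 × 5/11 = 11295.00
Bob: 24849 × 6/11 = 13554.00
= Alice: $11295.00, Bob: $13554.00

Alice: $11295.00, Bob: $13554.00


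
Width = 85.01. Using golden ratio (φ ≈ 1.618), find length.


φ = (1 + √5) / 2 ≈ 1.618
Length = width × φ = 85.01 × 1.618 = 137.54618
≈ 137.55

137.55


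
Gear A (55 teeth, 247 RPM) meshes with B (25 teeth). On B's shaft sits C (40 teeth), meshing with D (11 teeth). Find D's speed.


Stage 1: RPM_B = RPM_A × t_A/t_B = 247 × 55/25 = 13585/25 = 543.40
B and C share a shaft → RPM_C = RPM_B
Stage 2: RPM_D = RPM_C × t_C/t_D = RPM_A × (t_A×t_C)/(t_B×t_D)
Overall ratio = (55×40)/(25×11) = 2200/275
RPM_D = 247 × 2200/275 = 543400/275
= 1976.00 RPM

1976.00 RPM


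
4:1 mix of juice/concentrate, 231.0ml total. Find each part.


Total parts = 4 + 1 = 5
juice: 231.0 × 4/5 = 184.8ml
concentrate: 231.0 × 1/5 = 46.2ml
= 184.8ml and 46.2ml

184.8ml and 46.2ml


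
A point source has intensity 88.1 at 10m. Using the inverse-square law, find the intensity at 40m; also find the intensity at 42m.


I₁d₁² = I₂d₂²
I at 40m = 88.1 × (10/40)² = 88.1 × 100/1600 = 8810/1600 ≈ 5.5063
I at 42m = 88.1 × (10/42)² = 88.1 × 100/1764 = 8810/1764 ≈ 4.9943
= 5.5063 and 4.9943

5.5063 and 4.9943


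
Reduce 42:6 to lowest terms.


GCD(42, 6) = 6
42/6 : 6/6
= 7:1

7:1


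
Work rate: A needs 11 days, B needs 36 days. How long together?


Rate of A = 1/11 per day
Rate of B = 1/36 per day
Combined rate = 1/11 + 1/36 = 47/396 ≈ 0.1187 per day
Days = 1 / combined rate = 396/47
≈ 8.43 days

8.43 days


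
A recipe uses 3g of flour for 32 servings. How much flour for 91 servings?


Direct proportion: y/x = constant
k = 3/32 ≈ 0.0938
y₂ = k × 91 = 3 × 91 / 32 = 273/32
≈ 8.53

8.53


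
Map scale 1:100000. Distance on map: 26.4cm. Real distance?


Real distance = map distance × scale
= 26.4cm × 100000
= 2640000 cm = 26400.0 m
= 26.400 km

26.400 km


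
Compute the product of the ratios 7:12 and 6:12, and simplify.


Compound ratio = (7×6) : (12×12)
= 42:144
GCD = 6
= 7:24

7:24


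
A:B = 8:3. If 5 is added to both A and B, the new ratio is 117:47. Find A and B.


Let A = 8k, B = 3k.
(8k + 5) / (3k + 5) = 117/47
Cross-multiply: 47(8k + 5) = 117(3k + 5)
376k + 235 = 351k + 585
376k - 351k = 585 - 235
25k = 350
k = 350/25 = 14
A = 8×14 = 112, B = 3×14 = 42
= A = 112, B = 42

A = 112, B = 42


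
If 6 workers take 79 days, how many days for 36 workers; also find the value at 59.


Inverse proportion: x × y = constant
k = 6 × 79 = 474
At x=36: k/36 = 13.17
At x=59: k/59 = 8.03
= 13.17 and 8.03

13.17 and 8.03


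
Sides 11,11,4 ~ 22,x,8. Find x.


Scale factor = 22/11 = 2
Missing side = 11 × 2
= 22.0

22.0


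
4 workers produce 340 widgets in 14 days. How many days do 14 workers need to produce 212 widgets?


Days ∝ work / workers, so d₂ = d₁ × (m₁/m₂) × (w₂/w₁)
Workers factor (inverse): 4/14 ≈ 0.2857
Work factor (direct): 212/340 ≈ 0.6235
d₂ = 14 × 4/14 × 212/340 = (14 × 4 × 212) / (14 × 340) = 11872/4760
≈ 2.49 days

2.49 days


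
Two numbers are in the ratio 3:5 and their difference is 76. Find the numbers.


Let A = 3k, B = 5k.
5k - 3k = 76
2k = 76 → k = 76/2 = 38
A = 3×38 = 114, B = 5×38 = 190
= A = 114, B = 190

A = 114, B = 190


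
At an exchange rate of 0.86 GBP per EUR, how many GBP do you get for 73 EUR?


Amount × rate = 73 × 0.86
= 62.78 GBP

62.78 GBP


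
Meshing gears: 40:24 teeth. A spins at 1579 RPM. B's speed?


Gear ratio = 40:24 = 5:3
RPM_B = RPM_A × (teeth_A / teeth_B)
= 1579 × (40/24)
= 2631.7 RPM

2631.7 RPM


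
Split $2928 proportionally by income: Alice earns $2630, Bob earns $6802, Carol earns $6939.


Total income = 2630 + 6802 + 6939 = $16371
Alice: $2928 × 2630/16371 = $470.38
Bob: $2928 × 6802/16371 = $1216.56
Carol: $2928 × 6939/16371 = $1241.06
= Alice: $470.38, Bob: $1216.56, Carol: $1241.06

Alice: $470.38, Bob: $1216.56, Carol: $1241.06


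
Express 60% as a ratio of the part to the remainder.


60% means 60 parts out of 100; remainder = 40
Part : remainder = 60:40
GCD = 20
= 3:2

3:2


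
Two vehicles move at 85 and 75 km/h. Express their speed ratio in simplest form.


Ratio = 85:75
GCD = 5
Simplified = 17:15
Time ratio (same distance) = 15:17
Speed ratio = 17:15

17:15


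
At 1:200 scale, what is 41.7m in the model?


Model size = real / scale
= 41.7 / 200
= 0.2085 m

0.2085 m


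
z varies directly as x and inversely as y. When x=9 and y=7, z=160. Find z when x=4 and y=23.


z = k·x/y
Solve for k using the known point: k = z·y/x = 160×7/9 = 1120/9 ≈ 124.4444
Now evaluate at x=4, y=23:
z = k × 4 / 23 = (1120 × 4) / (9 × 23) = 4480/207
≈ 21.6425

21.6425


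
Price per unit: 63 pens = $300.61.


Unit rate = total / quantity
= 300.61 / 63
= $4.77 per unit

$4.77 per unit


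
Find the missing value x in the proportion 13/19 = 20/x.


Cross multiply: 13 × x = 19 × 20
13x = 380
x = 380 / 13
= 29.23

29.23


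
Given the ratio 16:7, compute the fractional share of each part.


Total parts = 16 + 7 = 23
First part: 16/23 = 16/23
Second part: 7/23 = 7/23
= 16/23 and 7/23

16/23 and 7/23


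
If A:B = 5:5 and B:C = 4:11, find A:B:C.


Match B: multiply A:B by 4 → 20:20
Multiply B:C by 5 → 20:55
Combined: 20:20:55
GCD = 5
= 4:4:11

4:4:11


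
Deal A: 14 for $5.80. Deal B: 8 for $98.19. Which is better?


Deal A: $5.80/14 = $0.4143/unit
Deal B: $98.19/8 = $12.2738/unit
A is cheaper per unit
= Deal A

Deal A


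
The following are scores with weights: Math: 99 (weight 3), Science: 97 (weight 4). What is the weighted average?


Numerator = 99×3 + 97×4
= 297 + 388
= 685
Total weight = 7
Weighted avg = 685/7
= 97.86

97.86


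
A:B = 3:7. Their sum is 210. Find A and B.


Let A = 3k, B = 7k.
3k + 7k = 210
10k = 210 → k = 210/10 = 21
A = 3×21 = 63, B = 7×21 = 147
= A = 63, B = 147

A = 63, B = 147


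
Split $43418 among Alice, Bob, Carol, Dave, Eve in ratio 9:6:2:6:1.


Total parts = 9 + 6 + 2 + 6 + 1 = 24
Alice: 43418 × 9/24 = 16281.75
Bob: 43418 × 6/24 = 10854.50
Carol: 43418 × 2/24 = 3618.17
Dave: 43418 × 6/24 = 10854.50
Eve: 43418 × 1/24 = 1809.08
= Alice: $16281.75, Bob: $10854.50, Carol: $3618.17, Dave: $10854.50, Eve: $1809.08

Alice: $16281.75, Bob: $10854.50, Carol: $3618.17, Dave: $10854.50, Eve: $1809.08


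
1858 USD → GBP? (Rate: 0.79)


Amount × rate = 1858 × 0.79
= 1467.82 GBP

1467.82 GBP


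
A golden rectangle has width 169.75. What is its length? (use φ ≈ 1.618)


φ = (1 + √5) / 2 ≈ 1.618
Length = width × φ = 169.75 × 1.618 = 274.6555
≈ 274.66

274.66


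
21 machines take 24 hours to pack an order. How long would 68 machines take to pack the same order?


Inverse proportion: x × y = constant
k = 21 × 24 = 504
y₂ = k / 68 = 504 / 68
= 7.41

7.41


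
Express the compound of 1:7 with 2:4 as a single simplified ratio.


Compound ratio = (1×2) : (7×4)
= 2:28
GCD = 2
= 1:14

1:14


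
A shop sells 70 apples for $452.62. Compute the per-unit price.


Unit rate = total / quantity
= 452.62 / 70
= $6.47 per unit

$6.47 per unit


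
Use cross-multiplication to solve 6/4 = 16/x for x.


Cross multiply: 6 × x = 4 × 16
6x = 64
x = 64 / 6
= 10.67

10.67


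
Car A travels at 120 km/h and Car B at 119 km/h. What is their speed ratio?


Ratio = 120:119
GCD = 1
Simplified = 120:119
Time ratio (same distance) = 119:120
Speed ratio = 120:119

120:119


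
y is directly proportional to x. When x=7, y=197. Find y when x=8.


Direct proportion: y/x = constant
k = 197/7 ≈ 28.1429
y₂ = k × 8 = 197 × 8 / 7 = 1576/7
≈ 225.14

225.14


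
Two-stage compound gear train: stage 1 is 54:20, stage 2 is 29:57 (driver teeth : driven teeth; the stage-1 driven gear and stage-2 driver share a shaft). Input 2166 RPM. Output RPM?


Stage 1: RPM_B = RPM_A × t_A/t_B = 2166 × 54/20 = 116964/20 = 5848.20
B and C share a shaft → RPM_C = RPM_B
Stage 2: RPM_D = RPM_C × t_C/t_D = RPM_A × (t_A×t_C)/(t_B×t_D)
Overall ratio = (54×29)/(20×57) = 1566/1140
RPM_D = 2166 × 1566/1140 = 3391956/1140
= 2975.40 RPM

2975.40 RPM


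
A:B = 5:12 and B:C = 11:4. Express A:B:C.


Match B: multiply A:B by 11 → 55:132
Multiply B:C by 12 → 132:48
Combined: 55:132:48
GCD = 1
= 55:132:48

55:132:48


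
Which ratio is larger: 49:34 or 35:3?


49/34 = 1.4412
35/3 = 11.6667
1.4412 < 11.6667, so 49:34 is less
= 35:3

35:3


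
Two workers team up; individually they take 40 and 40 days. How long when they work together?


Rate of A = 1/40 per day
Rate of B = 1/40 per day
Combined rate = 1/40 + 1/40 = 80/1600 = 0.0500 per day
Days = 1 / combined rate = 1600/80
= 20.00 days

20.00 days


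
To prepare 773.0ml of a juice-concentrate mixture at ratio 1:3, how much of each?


Total parts = 1 + 3 = 4
juice: 773.0 × 1/4 = 193.3ml
concentrate: 773.0 × 3/4 = 579.8ml
= 193.3ml and 579.8ml

193.3ml and 579.8ml


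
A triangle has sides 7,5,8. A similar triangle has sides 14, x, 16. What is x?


Scale factor = 14/7 = 2
Missing side = 5 × 2
= 10.0

10.0


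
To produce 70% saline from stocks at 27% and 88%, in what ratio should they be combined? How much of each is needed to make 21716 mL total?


Let x parts of 27% mix with y parts of 88%.
27x + 88y = 70(x + y)
27x + 88y = 70x + 70y
x(27 - 70) = y(70 - 88)
x/y = (88 - 70)/(70 - 27) = 18/43
Simplify: 18:43
Total parts = 61; one part = 21716/61 = 356.00 mL
27% solution: 18×356.00 = 6408.00 mL
88% solution: 43×356.00 = 15308.00 mL
= ratio 18:43; 6408.00 mL and 15308.00 mL

ratio 18:43; 6408.00 mL and 15308.00 mL


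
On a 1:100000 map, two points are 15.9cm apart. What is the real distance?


Real distance = map distance × scale
= 15.9cm × 100000
= 1590000 cm = 15900.0 m
= 15.900 km

15.900 km


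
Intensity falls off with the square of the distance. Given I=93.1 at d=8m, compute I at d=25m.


I₁d₁² = I₂d₂²
I₂ = I₁ × (d₁/d₂)²
= 93.1 × (8/25)²
= 93.1 × 64/625
= 5958.4/625
≈ 9.5334

9.5334


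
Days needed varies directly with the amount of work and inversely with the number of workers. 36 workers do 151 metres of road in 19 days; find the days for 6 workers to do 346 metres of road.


Days ∝ work / workers, so d₂ = d₁ × (m₁/m₂) × (w₂/w₁)
Workers factor (inverse): 36/6 = 6.0000
Work factor (direct): 346/151 ≈ 2.2914
d₂ = 19 × 36/6 × 346/151 = (19 × 36 × 346) / (6 × 151) = 236664/906
≈ 261.22 days

261.22 days


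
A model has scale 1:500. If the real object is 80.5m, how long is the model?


Model size = real / scale
= 80.5 / 500
= 0.1610 m

0.1610 m


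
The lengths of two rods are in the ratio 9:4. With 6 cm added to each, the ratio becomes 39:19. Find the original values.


Let A = 9k, B = 4k.
(9k + 6) / (4k + 6) = 39/19
Cross-multiply: 19(9k + 6) = 39(4k + 6)
171k + 114 = 156k + 234
171k - 156k = 234 - 114
15k = 120
k = 120/15 = 8
A = 9×8 = 72, B = 4×8 = 32
= A = 72, B = 32

A = 72, B = 32


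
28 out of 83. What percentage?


Percentage = (part / whole) × 100
= (28 / 83) × 100
≈ 33.73%

33.73%


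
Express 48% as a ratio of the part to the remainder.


48% means 48 parts out of 100; remainder = 52
Part : remainder = 48:52
GCD = 4
= 12:13

12:13


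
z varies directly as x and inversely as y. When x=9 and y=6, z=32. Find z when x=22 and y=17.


z = k·x/y
Solve for k using the known point: k = z·y/x = 32×6/9 = 192/9 ≈ 21.3333
Now evaluate at x=22, y=17:
z = k × 22 / 17 = (192 × 22) / (9 × 17) = 4224/153
≈ 27.6078

27.6078


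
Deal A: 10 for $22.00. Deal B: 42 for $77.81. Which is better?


Deal A: $22.00/10 = $2.2000/unit
Deal B: $77.81/42 = $1.8526/unit
B is cheaper per unit
= Deal B

Deal B


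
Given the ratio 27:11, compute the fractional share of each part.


Total parts = 27 + 11 = 38
First part: 27/38 = 27/38
Second part: 11/38 = 11/38
= 27/38 and 11/38

27/38 and 11/38


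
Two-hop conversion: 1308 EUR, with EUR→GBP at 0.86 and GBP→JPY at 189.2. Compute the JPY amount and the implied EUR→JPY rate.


Step 1: 1308 EUR × 0.86 = 1124.88 GBP
Step 2: 1124.88 GBP × 189.2 = 212827.30 JPY
Implied rate EUR→JPY = 0.86 × 189.2 = 162.7120
= 212827.30 JPY; implied rate 162.7120 JPY/EUR

212827.30 JPY; implied rate 162.7120 JPY/EUR


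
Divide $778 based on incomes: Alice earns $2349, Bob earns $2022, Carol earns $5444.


Total income = 2349 + 2022 + 5444 = $9815
Alice: $778 × 2349/9815 = $186.20
Bob: $778 × 2022/9815 = $160.28
Carol: $778 × 5444/9815 = $431.53
= Alice: $186.20, Bob: $160.28, Carol: $431.53

Alice: $186.20, Bob: $160.28, Carol: $431.53


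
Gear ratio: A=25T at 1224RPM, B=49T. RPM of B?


Gear ratio = 25:49 = 25:49
RPM_B = RPM_A × (teeth_A / teeth_B)
= 1224 × (25/49)
= 624.5 RPM

624.5 RPM


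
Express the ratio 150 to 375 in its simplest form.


GCD(150, 375) = 75
150/75 : 375/75
= 2:5

2:5


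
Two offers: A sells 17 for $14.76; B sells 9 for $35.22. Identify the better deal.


Deal A: $14.76/17 = $0.8682/unit
Deal B: $35.22/9 = $3.9133/unit
A is cheaper per unit
= Deal A

Deal A


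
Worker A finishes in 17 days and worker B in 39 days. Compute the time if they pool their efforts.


Rate of A = 1/17 per day
Rate of B = 1/39 per day
Combined rate = 1/17 + 1/39 = 56/663 ≈ 0.0845 per day
Days = 1 / combined rate = 663/56
≈ 11.84 days

11.84 days


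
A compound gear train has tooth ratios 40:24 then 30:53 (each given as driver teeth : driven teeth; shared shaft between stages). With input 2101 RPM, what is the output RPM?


Stage 1: RPM_B = RPM_A × t_A/t_B = 2101 × 40/24 = 84040/24 ≈ 3501.67
B and C share a shaft → RPM_C = RPM_B
Stage 2: RPM_D = RPM_C × t_C/t_D = RPM_A × (t_A×t_C)/(t_B×t_D)
Overall ratio = (40×30)/(24×53) = 1200/1272
RPM_D = 2101 × 1200/1272 = 2521200/1272
≈ 1982.08 RPM

1982.08 RPM


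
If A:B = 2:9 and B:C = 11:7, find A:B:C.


Match B: multiply A:B by 11 → 22:99
Multiply B:C by 9 → 99:63
Combined: 22:99:63
GCD = 1
= 22:99:63

22:99:63


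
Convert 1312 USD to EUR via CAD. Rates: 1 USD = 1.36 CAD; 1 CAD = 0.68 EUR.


Step 1: 1312 USD × 1.36 = 1784.32 CAD
Step 2: 1784.32 CAD × 0.68 = 1213.34 EUR
Implied rate USD→EUR = 1.36 × 0.68 = 0.9248
= 1213.34 EUR

1213.34 EUR


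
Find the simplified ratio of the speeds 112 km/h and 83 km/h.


Ratio = 112:83
GCD = 1
Simplified = 112:83
Time ratio (same distance) = 83:112
Speed ratio = 112:83

112:83


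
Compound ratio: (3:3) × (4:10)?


Compound ratio = (3×4) : (3×10)
= 12:30
GCD = 6
= 2:5

2:5


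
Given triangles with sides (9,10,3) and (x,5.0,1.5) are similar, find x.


Scale factor = 5.0/10 = 0.5
Missing side = 9 × 0.5
= 4.5

4.5


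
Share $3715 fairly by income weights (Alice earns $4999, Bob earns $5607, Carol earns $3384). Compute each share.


Total income = 4999 + 5607 + 3384 = $13990
Alice: $3715 × 4999/13990 = $1327.47
Bob: $3715 × 5607/13990 = $1488.92
Carol: $3715 × 3384/13990 = $898.61
= Alice: $1327.47, Bob: $1488.92, Carol: $898.61

Alice: $1327.47, Bob: $1488.92, Carol: $898.61


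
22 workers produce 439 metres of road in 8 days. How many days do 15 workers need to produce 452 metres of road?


Days ∝ work / workers, so d₂ = d₁ × (m₁/m₂) × (w₂/w₁)
Workers factor (inverse): 22/15 ≈ 1.4667
Work factor (direct): 452/439 ≈ 1.0296
d₂ = 8 × 22/15 × 452/439 = (8 × 22 × 452) / (15 × 439) = 79552/6585
≈ 12.08 days

12.08 days


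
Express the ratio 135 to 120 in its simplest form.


GCD(135, 120) = 15
135/15 : 120/15
= 9:8

9:8


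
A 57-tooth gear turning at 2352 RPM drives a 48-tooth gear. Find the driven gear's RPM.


Gear ratio = 57:48 = 19:16
RPM_B = RPM_A × (teeth_A / teeth_B)
= 2352 × (57/48)
= 2793.0 RPM

2793.0 RPM


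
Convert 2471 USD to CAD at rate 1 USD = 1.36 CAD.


Amount × rate = 2471 × 1.36
= 3360.56 CAD

3360.56 CAD


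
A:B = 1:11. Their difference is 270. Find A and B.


Let A = 1k, B = 11k.
11k - 1k = 270
10k = 270 → k = 270/10 = 27
A = 1×27 = 27, B = 11×27 = 297
= A = 27, B = 297

A = 27, B = 297


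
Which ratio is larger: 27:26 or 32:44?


27/26 = 1.0385
32/44 = 0.7273
1.0385 > 0.7273, so 27:26 is greater
= 27:26

27:26


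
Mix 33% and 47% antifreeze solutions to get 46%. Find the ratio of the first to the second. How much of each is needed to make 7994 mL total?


Let x parts of 33% mix with y parts of 47%.
33x + 47y = 46(x + y)
33x + 47y = 46x + 46y
x(33 - 46) = y(46 - 47)
x/y = (47 - 46)/(46 - 33) = 1/13
Simplify: 1:13
Total parts = 14; one part = 7994/14 = 571.00 mL
33% solution: 1×571.00 = 571.00 mL
47% solution: 13×571.00 = 7423.00 mL
= ratio 1:13; 571.00 mL and 7423.00 mL

ratio 1:13; 571.00 mL and 7423.00 mL


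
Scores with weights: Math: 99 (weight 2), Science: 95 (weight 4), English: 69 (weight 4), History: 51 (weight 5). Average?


Numerator = 99×2 + 95×4 + 69×4 + 51×5
= 198 + 380 + 276 + 255
= 1109
Total weight = 15
Weighted avg = 1109/15
= 73.93

73.93


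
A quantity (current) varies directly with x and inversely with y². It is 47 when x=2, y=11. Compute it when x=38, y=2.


z = k·x/y²
Solve for k using the known point: k = z·y²/x = 47×121/2 = 5687/2 = 2843.5000
Now evaluate at x=38, y=2:
z = k × 38 / 4 = (5687 × 38) / (2 × 4) = 216106/8
= 27013.2500

27013.2500


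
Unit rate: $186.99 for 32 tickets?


Unit rate = total / quantity
= 186.99 / 32
= $5.84 per unit

$5.84 per unit


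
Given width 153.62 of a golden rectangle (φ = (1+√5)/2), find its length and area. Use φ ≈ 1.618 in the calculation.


φ = (1 + √5) / 2 ≈ 1.618
Length = width × φ = 153.62 × 1.618 = 248.55716
≈ 248.56
Area = width × length = 153.62 × 248.55716 = 38183.3509192 ≈ 38183.35
= Length: 248.56, Area: 38183.35

Length: 248.56, Area: 38183.35


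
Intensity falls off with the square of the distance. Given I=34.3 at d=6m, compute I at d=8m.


I₁d₁² = I₂d₂²
I₂ = I₁ × (d₁/d₂)²
= 34.3 × (6/8)²
= 34.3 × 36/64
= 1234.8/64
≈ 19.2938

19.2938


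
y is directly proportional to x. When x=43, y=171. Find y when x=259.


Direct proportion: y/x = constant
k = 171/43 ≈ 3.9767
y₂ = k × 259 = 171 × 259 / 43 = 44289/43
≈ 1029.98

1029.98


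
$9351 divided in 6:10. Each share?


Total parts = 6 + 10 = 16
Part 1: 9351 × 6/16 = 3506.63
Part 2: 9351 × 10/16 = 5844.38
= Part 1: $3506.63, Part 2: $5844.38

Part 1: $3506.63, Part 2: $5844.38


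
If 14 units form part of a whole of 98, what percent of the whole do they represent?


Percentage = (part / whole) × 100
= (14 / 98) × 100
≈ 14.29%

14.29%


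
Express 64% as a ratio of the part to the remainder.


64% means 64 parts out of 100; remainder = 36
Part : remainder = 64:36
GCD = 4
= 16:9

16:9


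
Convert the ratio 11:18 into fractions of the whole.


Total parts = 11 + 18 = 29
First part: 11/29 = 11/29
Second part: 18/29 = 18/29
= 11/29 and 18/29

11/29 and 18/29


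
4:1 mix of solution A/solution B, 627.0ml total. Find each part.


Total parts = 4 + 1 = 5
solution A: 627.0 × 4/5 = 501.6ml
solution B: 627.0 × 1/5 = 125.4ml
= 501.6ml and 125.4ml

501.6ml and 125.4ml


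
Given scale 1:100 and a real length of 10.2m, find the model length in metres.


Model size = real / scale
= 10.2 / 100
= 0.1020 m

0.1020 m


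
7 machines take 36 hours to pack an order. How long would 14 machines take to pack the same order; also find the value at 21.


Inverse proportion: x × y = constant
k = 7 × 36 = 252
At x=14: k/14 = 18.00
At x=21: k/21 = 12.00
= 18.00 and 12.00

18.00 and 12.00


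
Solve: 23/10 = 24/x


Cross multiply: 23 × x = 10 × 24
23x = 240
x = 240 / 23
= 10.43

10.43


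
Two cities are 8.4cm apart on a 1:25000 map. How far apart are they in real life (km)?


Real distance = map distance × scale
= 8.4cm × 25000
= 210000 cm = 2100.0 m
= 2.100 km

2.100 km


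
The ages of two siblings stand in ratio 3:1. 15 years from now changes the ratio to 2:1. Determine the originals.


Let A = 3k, B = 1k.
(3k + 15) / (1k + 15) = 2/1
Cross-multiply: 1(3k + 15) = 2(1k + 15)
3k + 15 = 2k + 30
3k - 2k = 30 - 15
1k = 15
k = 15/1 = 15
A = 3×15 = 45, B = 1×15 = 15
= A = 45, B = 15

A = 45, B = 15


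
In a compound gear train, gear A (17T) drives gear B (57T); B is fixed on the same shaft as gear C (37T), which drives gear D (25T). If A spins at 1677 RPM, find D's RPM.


Stage 1: RPM_B = RPM_A × t_A/t_B = 1677 × 17/57 = 28509/57 ≈ 500.16
B and C share a shaft → RPM_C = RPM_B
Stage 2: RPM_D = RPM_C × t_C/t_D = RPM_A × (t_A×t_C)/(t_B×t_D)
Overall ratio = (17×37)/(57×25) = 629/1425
RPM_D = 1677 × 629/1425 = 1054833/1425
≈ 740.23 RPM

740.23 RPM


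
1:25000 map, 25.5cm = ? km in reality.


Real distance = map distance × scale
= 25.5cm × 25000
= 637500 cm = 6375.0 m
= 6.375 km

6.375 km


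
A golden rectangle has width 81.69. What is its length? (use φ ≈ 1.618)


φ = (1 + √5) / 2 ≈ 1.618
Length = width × φ = 81.69 × 1.618 = 132.17442
≈ 132.17

132.17


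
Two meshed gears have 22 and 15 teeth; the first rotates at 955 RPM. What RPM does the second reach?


Gear ratio = 22:15 = 22:15
RPM_B = RPM_A × (teeth_A / teeth_B)
= 955 × (22/15)
= 1400.7 RPM

1400.7 RPM


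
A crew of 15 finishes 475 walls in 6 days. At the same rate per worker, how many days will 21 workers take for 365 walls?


Days ∝ work / workers, so d₂ = d₁ × (m₁/m₂) × (w₂/w₁)
Workers factor (inverse): 15/21 ≈ 0.7143
Work factor (direct): 365/475 ≈ 0.7684
d₂ = 6 × 15/21 × 365/475 = (6 × 15 × 365) / (21 × 475) = 32850/9975
≈ 3.29 days

3.29 days


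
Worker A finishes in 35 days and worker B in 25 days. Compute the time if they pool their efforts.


Rate of A = 1/35 per day
Rate of B = 1/25 per day
Combined rate = 1/35 + 1/25 = 60/875 ≈ 0.0686 per day
Days = 1 / combined rate = 875/60
≈ 14.58 days

14.58 days


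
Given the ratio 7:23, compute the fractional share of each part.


Total parts = 7 + 23 = 30
First part: 7/30 = 7/30
Second part: 23/30 = 23/30
= 7/30 and 23/30

7/30 and 23/30


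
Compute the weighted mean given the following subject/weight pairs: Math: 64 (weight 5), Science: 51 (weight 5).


Numerator = 64×5 + 51×5
= 320 + 255
= 575
Total weight = 10
Weighted avg = 575/10
= 57.50

57.50


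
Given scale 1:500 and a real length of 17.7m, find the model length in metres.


Model size = real / scale
= 17.7 / 500
= 0.0354 m

0.0354 m


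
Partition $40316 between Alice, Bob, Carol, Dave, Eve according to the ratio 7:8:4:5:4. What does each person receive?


Total parts = 7 + 8 + 4 + 5 + 4 = 28
Alice: 40316 × 7/28 = 10079.00
Bob: 40316 × 8/28 = 11518.86
Carol: 40316 × 4/28 = 5759.43
Dave: 40316 × 5/28 = 7199.29
Eve: 40316 × 4/28 = 5759.43
= Alice: $10079.00, Bob: $11518.86, Carol: $5759.43, Dave: $7199.29, Eve: $5759.43

Alice: $10079.00, Bob: $11518.86, Carol: $5759.43, Dave: $7199.29, Eve: $5759.43


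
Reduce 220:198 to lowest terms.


GCD(220, 198) = 22
220/22 : 198/22
= 10:9

10:9


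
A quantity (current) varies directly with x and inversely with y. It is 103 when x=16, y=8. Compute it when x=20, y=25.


z = k·x/y
Solve for k using the known point: k = z·y/x = 103×8/16 = 824/16 = 51.5000
Now evaluate at x=20, y=25:
z = k × 20 / 25 = (824 × 20) / (16 × 25) = 16480/400
= 41.2000

41.2000


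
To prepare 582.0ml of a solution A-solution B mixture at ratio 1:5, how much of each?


Total parts = 1 + 5 = 6
solution A: 582.0 × 1/6 = 97.0ml
solution B: 582.0 × 5/6 = 485.0ml
= 97.0ml and 485.0ml

97.0ml and 485.0ml


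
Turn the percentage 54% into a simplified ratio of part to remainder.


54% means 54 parts out of 100; remainder = 46
Part : remainder = 54:46
GCD = 2
= 27:23

27:23


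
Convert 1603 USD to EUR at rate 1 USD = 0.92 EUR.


Amount × rate = 1603 × 0.92
= 1474.76 EUR

1474.76 EUR


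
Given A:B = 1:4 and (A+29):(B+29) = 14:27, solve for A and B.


Let A = 1k, B = 4k.
(1k + 29) / (4k + 29) = 14/27
Cross-multiply: 27(1k + 29) = 14(4k + 29)
27k + 783 = 56k + 406
27k - 56k = 406 - 783
-29k = -377
k = -377/-29 = 13
A = 1×13 = 13, B = 4×13 = 52
= A = 13, B = 52

A = 13, B = 52
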